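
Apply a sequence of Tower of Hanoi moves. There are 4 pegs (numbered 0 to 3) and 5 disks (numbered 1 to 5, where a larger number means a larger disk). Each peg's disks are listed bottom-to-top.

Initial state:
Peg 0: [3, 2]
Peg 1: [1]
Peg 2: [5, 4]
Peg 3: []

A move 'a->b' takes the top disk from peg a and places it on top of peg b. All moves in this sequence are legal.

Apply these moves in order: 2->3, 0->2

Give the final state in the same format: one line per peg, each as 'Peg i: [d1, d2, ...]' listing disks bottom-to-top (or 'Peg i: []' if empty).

After move 1 (2->3):
Peg 0: [3, 2]
Peg 1: [1]
Peg 2: [5]
Peg 3: [4]

After move 2 (0->2):
Peg 0: [3]
Peg 1: [1]
Peg 2: [5, 2]
Peg 3: [4]

Answer: Peg 0: [3]
Peg 1: [1]
Peg 2: [5, 2]
Peg 3: [4]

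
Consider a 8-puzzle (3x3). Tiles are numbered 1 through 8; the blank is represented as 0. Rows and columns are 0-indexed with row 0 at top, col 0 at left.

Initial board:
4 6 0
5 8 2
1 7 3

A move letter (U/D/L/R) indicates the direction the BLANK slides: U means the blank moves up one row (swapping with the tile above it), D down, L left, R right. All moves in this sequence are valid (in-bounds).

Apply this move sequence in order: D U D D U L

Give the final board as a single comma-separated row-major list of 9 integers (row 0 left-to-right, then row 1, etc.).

Answer: 4, 6, 2, 5, 0, 8, 1, 7, 3

Derivation:
After move 1 (D):
4 6 2
5 8 0
1 7 3

After move 2 (U):
4 6 0
5 8 2
1 7 3

After move 3 (D):
4 6 2
5 8 0
1 7 3

After move 4 (D):
4 6 2
5 8 3
1 7 0

After move 5 (U):
4 6 2
5 8 0
1 7 3

After move 6 (L):
4 6 2
5 0 8
1 7 3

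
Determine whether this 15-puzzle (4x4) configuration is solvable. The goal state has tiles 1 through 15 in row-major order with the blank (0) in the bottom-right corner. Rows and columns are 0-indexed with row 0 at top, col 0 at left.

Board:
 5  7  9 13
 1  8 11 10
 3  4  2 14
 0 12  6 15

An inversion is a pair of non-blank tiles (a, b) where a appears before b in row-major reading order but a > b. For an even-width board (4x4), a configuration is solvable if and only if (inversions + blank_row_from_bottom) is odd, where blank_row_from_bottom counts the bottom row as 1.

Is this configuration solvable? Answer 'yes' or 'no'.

Answer: yes

Derivation:
Inversions: 42
Blank is in row 3 (0-indexed from top), which is row 1 counting from the bottom (bottom = 1).
42 + 1 = 43, which is odd, so the puzzle is solvable.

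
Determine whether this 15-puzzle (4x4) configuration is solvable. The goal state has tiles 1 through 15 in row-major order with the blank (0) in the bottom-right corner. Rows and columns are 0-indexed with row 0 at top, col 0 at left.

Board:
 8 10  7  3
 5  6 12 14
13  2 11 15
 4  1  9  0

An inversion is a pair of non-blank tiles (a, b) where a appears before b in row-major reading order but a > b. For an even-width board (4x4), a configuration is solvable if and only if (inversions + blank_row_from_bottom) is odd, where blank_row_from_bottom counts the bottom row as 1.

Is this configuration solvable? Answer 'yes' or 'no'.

Answer: no

Derivation:
Inversions: 53
Blank is in row 3 (0-indexed from top), which is row 1 counting from the bottom (bottom = 1).
53 + 1 = 54, which is even, so the puzzle is not solvable.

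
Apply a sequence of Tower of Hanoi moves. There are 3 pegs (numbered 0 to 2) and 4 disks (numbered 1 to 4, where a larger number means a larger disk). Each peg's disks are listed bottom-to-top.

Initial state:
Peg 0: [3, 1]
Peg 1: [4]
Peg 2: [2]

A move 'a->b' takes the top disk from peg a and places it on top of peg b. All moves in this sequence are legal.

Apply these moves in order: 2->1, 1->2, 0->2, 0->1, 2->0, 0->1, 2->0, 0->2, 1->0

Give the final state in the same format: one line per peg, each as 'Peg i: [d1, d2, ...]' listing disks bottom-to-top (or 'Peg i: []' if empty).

Answer: Peg 0: [1]
Peg 1: [4, 3]
Peg 2: [2]

Derivation:
After move 1 (2->1):
Peg 0: [3, 1]
Peg 1: [4, 2]
Peg 2: []

After move 2 (1->2):
Peg 0: [3, 1]
Peg 1: [4]
Peg 2: [2]

After move 3 (0->2):
Peg 0: [3]
Peg 1: [4]
Peg 2: [2, 1]

After move 4 (0->1):
Peg 0: []
Peg 1: [4, 3]
Peg 2: [2, 1]

After move 5 (2->0):
Peg 0: [1]
Peg 1: [4, 3]
Peg 2: [2]

After move 6 (0->1):
Peg 0: []
Peg 1: [4, 3, 1]
Peg 2: [2]

After move 7 (2->0):
Peg 0: [2]
Peg 1: [4, 3, 1]
Peg 2: []

After move 8 (0->2):
Peg 0: []
Peg 1: [4, 3, 1]
Peg 2: [2]

After move 9 (1->0):
Peg 0: [1]
Peg 1: [4, 3]
Peg 2: [2]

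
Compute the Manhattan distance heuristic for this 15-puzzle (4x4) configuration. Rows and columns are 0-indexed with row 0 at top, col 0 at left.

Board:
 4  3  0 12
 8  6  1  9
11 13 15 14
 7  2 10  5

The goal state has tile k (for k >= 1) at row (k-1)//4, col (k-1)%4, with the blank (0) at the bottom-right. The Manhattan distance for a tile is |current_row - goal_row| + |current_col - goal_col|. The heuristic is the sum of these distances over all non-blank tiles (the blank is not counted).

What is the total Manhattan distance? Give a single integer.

Answer: 38

Derivation:
Tile 4: at (0,0), goal (0,3), distance |0-0|+|0-3| = 3
Tile 3: at (0,1), goal (0,2), distance |0-0|+|1-2| = 1
Tile 12: at (0,3), goal (2,3), distance |0-2|+|3-3| = 2
Tile 8: at (1,0), goal (1,3), distance |1-1|+|0-3| = 3
Tile 6: at (1,1), goal (1,1), distance |1-1|+|1-1| = 0
Tile 1: at (1,2), goal (0,0), distance |1-0|+|2-0| = 3
Tile 9: at (1,3), goal (2,0), distance |1-2|+|3-0| = 4
Tile 11: at (2,0), goal (2,2), distance |2-2|+|0-2| = 2
Tile 13: at (2,1), goal (3,0), distance |2-3|+|1-0| = 2
Tile 15: at (2,2), goal (3,2), distance |2-3|+|2-2| = 1
Tile 14: at (2,3), goal (3,1), distance |2-3|+|3-1| = 3
Tile 7: at (3,0), goal (1,2), distance |3-1|+|0-2| = 4
Tile 2: at (3,1), goal (0,1), distance |3-0|+|1-1| = 3
Tile 10: at (3,2), goal (2,1), distance |3-2|+|2-1| = 2
Tile 5: at (3,3), goal (1,0), distance |3-1|+|3-0| = 5
Sum: 3 + 1 + 2 + 3 + 0 + 3 + 4 + 2 + 2 + 1 + 3 + 4 + 3 + 2 + 5 = 38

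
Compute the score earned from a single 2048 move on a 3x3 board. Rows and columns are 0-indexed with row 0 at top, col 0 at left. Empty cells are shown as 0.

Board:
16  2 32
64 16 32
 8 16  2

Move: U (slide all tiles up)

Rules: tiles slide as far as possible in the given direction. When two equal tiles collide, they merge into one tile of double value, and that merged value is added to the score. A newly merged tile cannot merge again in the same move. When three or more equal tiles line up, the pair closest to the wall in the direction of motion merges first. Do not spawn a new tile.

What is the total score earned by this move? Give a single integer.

Slide up:
col 0: [16, 64, 8] -> [16, 64, 8]  score +0 (running 0)
col 1: [2, 16, 16] -> [2, 32, 0]  score +32 (running 32)
col 2: [32, 32, 2] -> [64, 2, 0]  score +64 (running 96)
Board after move:
16  2 64
64 32  2
 8  0  0

Answer: 96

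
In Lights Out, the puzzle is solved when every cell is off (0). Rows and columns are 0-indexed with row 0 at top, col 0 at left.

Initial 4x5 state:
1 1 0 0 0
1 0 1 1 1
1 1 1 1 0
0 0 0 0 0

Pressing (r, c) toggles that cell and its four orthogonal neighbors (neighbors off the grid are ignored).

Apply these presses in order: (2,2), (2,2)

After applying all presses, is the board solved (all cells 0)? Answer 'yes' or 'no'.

Answer: no

Derivation:
After press 1 at (2,2):
1 1 0 0 0
1 0 0 1 1
1 0 0 0 0
0 0 1 0 0

After press 2 at (2,2):
1 1 0 0 0
1 0 1 1 1
1 1 1 1 0
0 0 0 0 0

Lights still on: 10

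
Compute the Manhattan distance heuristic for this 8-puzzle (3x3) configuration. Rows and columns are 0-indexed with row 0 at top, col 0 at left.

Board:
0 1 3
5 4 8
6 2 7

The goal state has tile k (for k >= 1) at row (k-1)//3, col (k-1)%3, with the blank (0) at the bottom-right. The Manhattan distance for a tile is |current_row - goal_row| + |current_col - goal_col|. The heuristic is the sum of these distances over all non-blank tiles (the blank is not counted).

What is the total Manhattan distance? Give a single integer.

Tile 1: at (0,1), goal (0,0), distance |0-0|+|1-0| = 1
Tile 3: at (0,2), goal (0,2), distance |0-0|+|2-2| = 0
Tile 5: at (1,0), goal (1,1), distance |1-1|+|0-1| = 1
Tile 4: at (1,1), goal (1,0), distance |1-1|+|1-0| = 1
Tile 8: at (1,2), goal (2,1), distance |1-2|+|2-1| = 2
Tile 6: at (2,0), goal (1,2), distance |2-1|+|0-2| = 3
Tile 2: at (2,1), goal (0,1), distance |2-0|+|1-1| = 2
Tile 7: at (2,2), goal (2,0), distance |2-2|+|2-0| = 2
Sum: 1 + 0 + 1 + 1 + 2 + 3 + 2 + 2 = 12

Answer: 12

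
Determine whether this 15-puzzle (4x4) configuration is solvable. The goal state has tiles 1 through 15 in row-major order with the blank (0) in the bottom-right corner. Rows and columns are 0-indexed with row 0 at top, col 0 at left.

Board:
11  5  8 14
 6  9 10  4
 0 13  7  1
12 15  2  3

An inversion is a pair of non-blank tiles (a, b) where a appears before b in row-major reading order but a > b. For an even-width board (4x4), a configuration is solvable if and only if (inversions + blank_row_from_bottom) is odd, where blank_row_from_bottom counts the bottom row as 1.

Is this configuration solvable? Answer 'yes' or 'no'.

Inversions: 59
Blank is in row 2 (0-indexed from top), which is row 2 counting from the bottom (bottom = 1).
59 + 2 = 61, which is odd, so the puzzle is solvable.

Answer: yes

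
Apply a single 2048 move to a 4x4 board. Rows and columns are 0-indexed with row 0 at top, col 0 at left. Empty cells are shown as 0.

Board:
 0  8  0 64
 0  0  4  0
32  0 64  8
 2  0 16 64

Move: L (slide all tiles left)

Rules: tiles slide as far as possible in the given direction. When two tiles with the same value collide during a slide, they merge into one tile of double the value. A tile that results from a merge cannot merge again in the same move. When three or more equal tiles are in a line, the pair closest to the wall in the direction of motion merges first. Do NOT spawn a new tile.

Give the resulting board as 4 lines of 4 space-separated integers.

Slide left:
row 0: [0, 8, 0, 64] -> [8, 64, 0, 0]
row 1: [0, 0, 4, 0] -> [4, 0, 0, 0]
row 2: [32, 0, 64, 8] -> [32, 64, 8, 0]
row 3: [2, 0, 16, 64] -> [2, 16, 64, 0]

Answer:  8 64  0  0
 4  0  0  0
32 64  8  0
 2 16 64  0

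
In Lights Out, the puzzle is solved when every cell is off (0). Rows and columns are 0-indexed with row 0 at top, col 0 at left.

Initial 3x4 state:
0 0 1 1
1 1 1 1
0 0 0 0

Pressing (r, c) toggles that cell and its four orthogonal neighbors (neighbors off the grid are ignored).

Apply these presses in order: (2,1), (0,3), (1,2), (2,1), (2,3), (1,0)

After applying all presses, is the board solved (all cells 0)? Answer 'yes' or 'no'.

After press 1 at (2,1):
0 0 1 1
1 0 1 1
1 1 1 0

After press 2 at (0,3):
0 0 0 0
1 0 1 0
1 1 1 0

After press 3 at (1,2):
0 0 1 0
1 1 0 1
1 1 0 0

After press 4 at (2,1):
0 0 1 0
1 0 0 1
0 0 1 0

After press 5 at (2,3):
0 0 1 0
1 0 0 0
0 0 0 1

After press 6 at (1,0):
1 0 1 0
0 1 0 0
1 0 0 1

Lights still on: 5

Answer: no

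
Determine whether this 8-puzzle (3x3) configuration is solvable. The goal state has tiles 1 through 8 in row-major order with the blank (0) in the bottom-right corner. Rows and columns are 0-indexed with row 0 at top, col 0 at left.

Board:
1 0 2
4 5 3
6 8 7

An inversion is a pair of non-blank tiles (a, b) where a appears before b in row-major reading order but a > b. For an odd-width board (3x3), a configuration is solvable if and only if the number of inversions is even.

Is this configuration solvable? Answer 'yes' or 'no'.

Answer: no

Derivation:
Inversions (pairs i<j in row-major order where tile[i] > tile[j] > 0): 3
3 is odd, so the puzzle is not solvable.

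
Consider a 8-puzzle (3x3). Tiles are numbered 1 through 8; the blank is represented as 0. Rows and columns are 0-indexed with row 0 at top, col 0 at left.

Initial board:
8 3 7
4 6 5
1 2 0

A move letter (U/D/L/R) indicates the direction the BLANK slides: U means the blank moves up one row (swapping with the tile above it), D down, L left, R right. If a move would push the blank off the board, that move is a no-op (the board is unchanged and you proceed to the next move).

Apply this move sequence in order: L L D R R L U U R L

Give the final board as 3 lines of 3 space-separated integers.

Answer: 8 0 7
4 3 5
1 6 2

Derivation:
After move 1 (L):
8 3 7
4 6 5
1 0 2

After move 2 (L):
8 3 7
4 6 5
0 1 2

After move 3 (D):
8 3 7
4 6 5
0 1 2

After move 4 (R):
8 3 7
4 6 5
1 0 2

After move 5 (R):
8 3 7
4 6 5
1 2 0

After move 6 (L):
8 3 7
4 6 5
1 0 2

After move 7 (U):
8 3 7
4 0 5
1 6 2

After move 8 (U):
8 0 7
4 3 5
1 6 2

After move 9 (R):
8 7 0
4 3 5
1 6 2

After move 10 (L):
8 0 7
4 3 5
1 6 2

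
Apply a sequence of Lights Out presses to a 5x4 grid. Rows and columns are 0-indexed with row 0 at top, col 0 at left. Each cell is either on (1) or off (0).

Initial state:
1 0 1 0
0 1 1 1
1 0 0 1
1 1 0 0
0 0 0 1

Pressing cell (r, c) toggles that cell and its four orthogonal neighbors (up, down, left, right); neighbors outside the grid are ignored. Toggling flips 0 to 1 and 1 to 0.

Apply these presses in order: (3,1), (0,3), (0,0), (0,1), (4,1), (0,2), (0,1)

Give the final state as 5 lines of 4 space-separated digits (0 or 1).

After press 1 at (3,1):
1 0 1 0
0 1 1 1
1 1 0 1
0 0 1 0
0 1 0 1

After press 2 at (0,3):
1 0 0 1
0 1 1 0
1 1 0 1
0 0 1 0
0 1 0 1

After press 3 at (0,0):
0 1 0 1
1 1 1 0
1 1 0 1
0 0 1 0
0 1 0 1

After press 4 at (0,1):
1 0 1 1
1 0 1 0
1 1 0 1
0 0 1 0
0 1 0 1

After press 5 at (4,1):
1 0 1 1
1 0 1 0
1 1 0 1
0 1 1 0
1 0 1 1

After press 6 at (0,2):
1 1 0 0
1 0 0 0
1 1 0 1
0 1 1 0
1 0 1 1

After press 7 at (0,1):
0 0 1 0
1 1 0 0
1 1 0 1
0 1 1 0
1 0 1 1

Answer: 0 0 1 0
1 1 0 0
1 1 0 1
0 1 1 0
1 0 1 1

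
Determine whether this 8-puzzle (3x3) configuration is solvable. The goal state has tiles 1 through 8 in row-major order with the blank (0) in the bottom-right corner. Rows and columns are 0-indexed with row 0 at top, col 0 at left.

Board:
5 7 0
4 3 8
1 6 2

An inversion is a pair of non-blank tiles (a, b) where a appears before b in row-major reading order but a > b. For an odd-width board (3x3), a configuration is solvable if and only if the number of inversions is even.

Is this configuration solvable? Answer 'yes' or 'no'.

Answer: yes

Derivation:
Inversions (pairs i<j in row-major order where tile[i] > tile[j] > 0): 18
18 is even, so the puzzle is solvable.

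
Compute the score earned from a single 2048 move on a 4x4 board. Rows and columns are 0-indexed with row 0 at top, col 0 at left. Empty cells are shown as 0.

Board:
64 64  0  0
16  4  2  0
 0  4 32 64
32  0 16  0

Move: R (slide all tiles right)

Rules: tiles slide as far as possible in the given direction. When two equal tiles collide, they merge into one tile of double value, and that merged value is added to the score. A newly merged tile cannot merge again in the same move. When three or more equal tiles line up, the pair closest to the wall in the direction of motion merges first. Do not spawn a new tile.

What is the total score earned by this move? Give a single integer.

Slide right:
row 0: [64, 64, 0, 0] -> [0, 0, 0, 128]  score +128 (running 128)
row 1: [16, 4, 2, 0] -> [0, 16, 4, 2]  score +0 (running 128)
row 2: [0, 4, 32, 64] -> [0, 4, 32, 64]  score +0 (running 128)
row 3: [32, 0, 16, 0] -> [0, 0, 32, 16]  score +0 (running 128)
Board after move:
  0   0   0 128
  0  16   4   2
  0   4  32  64
  0   0  32  16

Answer: 128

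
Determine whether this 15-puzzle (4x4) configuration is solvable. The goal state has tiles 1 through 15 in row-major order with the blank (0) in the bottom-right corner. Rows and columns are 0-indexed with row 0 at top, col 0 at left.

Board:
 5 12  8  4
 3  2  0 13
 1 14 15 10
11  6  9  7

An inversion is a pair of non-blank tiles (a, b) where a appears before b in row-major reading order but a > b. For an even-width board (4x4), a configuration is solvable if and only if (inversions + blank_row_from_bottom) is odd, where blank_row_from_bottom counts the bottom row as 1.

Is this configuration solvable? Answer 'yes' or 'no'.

Answer: no

Derivation:
Inversions: 49
Blank is in row 1 (0-indexed from top), which is row 3 counting from the bottom (bottom = 1).
49 + 3 = 52, which is even, so the puzzle is not solvable.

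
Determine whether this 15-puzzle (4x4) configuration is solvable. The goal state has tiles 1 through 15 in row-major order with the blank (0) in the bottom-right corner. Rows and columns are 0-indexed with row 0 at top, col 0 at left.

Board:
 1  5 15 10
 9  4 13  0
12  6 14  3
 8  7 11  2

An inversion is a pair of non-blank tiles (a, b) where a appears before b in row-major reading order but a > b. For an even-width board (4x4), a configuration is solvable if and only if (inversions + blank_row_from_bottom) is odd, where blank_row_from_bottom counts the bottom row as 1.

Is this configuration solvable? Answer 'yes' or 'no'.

Answer: no

Derivation:
Inversions: 55
Blank is in row 1 (0-indexed from top), which is row 3 counting from the bottom (bottom = 1).
55 + 3 = 58, which is even, so the puzzle is not solvable.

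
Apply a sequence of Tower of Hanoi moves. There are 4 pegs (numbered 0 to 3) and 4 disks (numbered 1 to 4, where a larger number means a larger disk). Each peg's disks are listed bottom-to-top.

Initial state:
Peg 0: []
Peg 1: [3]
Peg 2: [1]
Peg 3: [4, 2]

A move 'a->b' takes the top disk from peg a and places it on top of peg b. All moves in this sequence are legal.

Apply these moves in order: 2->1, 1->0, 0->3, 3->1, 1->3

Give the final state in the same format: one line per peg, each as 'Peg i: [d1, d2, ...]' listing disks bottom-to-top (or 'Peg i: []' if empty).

Answer: Peg 0: []
Peg 1: [3]
Peg 2: []
Peg 3: [4, 2, 1]

Derivation:
After move 1 (2->1):
Peg 0: []
Peg 1: [3, 1]
Peg 2: []
Peg 3: [4, 2]

After move 2 (1->0):
Peg 0: [1]
Peg 1: [3]
Peg 2: []
Peg 3: [4, 2]

After move 3 (0->3):
Peg 0: []
Peg 1: [3]
Peg 2: []
Peg 3: [4, 2, 1]

After move 4 (3->1):
Peg 0: []
Peg 1: [3, 1]
Peg 2: []
Peg 3: [4, 2]

After move 5 (1->3):
Peg 0: []
Peg 1: [3]
Peg 2: []
Peg 3: [4, 2, 1]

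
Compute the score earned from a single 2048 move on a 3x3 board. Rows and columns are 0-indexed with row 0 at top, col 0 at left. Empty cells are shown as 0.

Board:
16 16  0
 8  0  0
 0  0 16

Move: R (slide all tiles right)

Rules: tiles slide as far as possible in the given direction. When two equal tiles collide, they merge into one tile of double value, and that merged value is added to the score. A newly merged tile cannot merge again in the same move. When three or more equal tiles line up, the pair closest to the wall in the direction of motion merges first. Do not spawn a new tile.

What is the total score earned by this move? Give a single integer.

Answer: 32

Derivation:
Slide right:
row 0: [16, 16, 0] -> [0, 0, 32]  score +32 (running 32)
row 1: [8, 0, 0] -> [0, 0, 8]  score +0 (running 32)
row 2: [0, 0, 16] -> [0, 0, 16]  score +0 (running 32)
Board after move:
 0  0 32
 0  0  8
 0  0 16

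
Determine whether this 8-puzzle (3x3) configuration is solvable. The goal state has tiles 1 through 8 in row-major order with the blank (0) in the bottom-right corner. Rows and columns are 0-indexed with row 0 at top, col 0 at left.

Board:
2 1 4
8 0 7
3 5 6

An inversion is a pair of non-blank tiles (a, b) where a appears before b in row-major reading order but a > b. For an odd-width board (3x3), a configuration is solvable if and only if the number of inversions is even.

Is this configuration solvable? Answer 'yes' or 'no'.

Inversions (pairs i<j in row-major order where tile[i] > tile[j] > 0): 9
9 is odd, so the puzzle is not solvable.

Answer: no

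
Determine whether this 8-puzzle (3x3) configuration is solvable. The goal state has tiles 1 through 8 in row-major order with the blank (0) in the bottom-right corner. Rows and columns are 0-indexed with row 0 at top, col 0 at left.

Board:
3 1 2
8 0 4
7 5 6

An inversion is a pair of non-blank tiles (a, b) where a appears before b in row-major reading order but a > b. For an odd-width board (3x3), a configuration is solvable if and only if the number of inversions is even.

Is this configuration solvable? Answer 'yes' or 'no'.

Answer: yes

Derivation:
Inversions (pairs i<j in row-major order where tile[i] > tile[j] > 0): 8
8 is even, so the puzzle is solvable.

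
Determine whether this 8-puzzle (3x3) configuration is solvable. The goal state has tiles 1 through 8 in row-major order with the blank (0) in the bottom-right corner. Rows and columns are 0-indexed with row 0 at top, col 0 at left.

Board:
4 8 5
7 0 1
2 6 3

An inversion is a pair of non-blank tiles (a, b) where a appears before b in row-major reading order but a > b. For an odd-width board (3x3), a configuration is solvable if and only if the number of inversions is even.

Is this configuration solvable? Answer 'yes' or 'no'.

Inversions (pairs i<j in row-major order where tile[i] > tile[j] > 0): 17
17 is odd, so the puzzle is not solvable.

Answer: no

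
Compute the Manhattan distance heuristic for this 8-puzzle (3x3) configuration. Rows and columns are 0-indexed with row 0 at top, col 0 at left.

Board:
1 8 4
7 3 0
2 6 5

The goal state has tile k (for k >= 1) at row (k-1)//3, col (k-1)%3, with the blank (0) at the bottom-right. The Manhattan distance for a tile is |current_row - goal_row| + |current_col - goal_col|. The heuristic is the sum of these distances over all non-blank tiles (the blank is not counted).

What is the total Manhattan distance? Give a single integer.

Answer: 15

Derivation:
Tile 1: (0,0)->(0,0) = 0
Tile 8: (0,1)->(2,1) = 2
Tile 4: (0,2)->(1,0) = 3
Tile 7: (1,0)->(2,0) = 1
Tile 3: (1,1)->(0,2) = 2
Tile 2: (2,0)->(0,1) = 3
Tile 6: (2,1)->(1,2) = 2
Tile 5: (2,2)->(1,1) = 2
Sum: 0 + 2 + 3 + 1 + 2 + 3 + 2 + 2 = 15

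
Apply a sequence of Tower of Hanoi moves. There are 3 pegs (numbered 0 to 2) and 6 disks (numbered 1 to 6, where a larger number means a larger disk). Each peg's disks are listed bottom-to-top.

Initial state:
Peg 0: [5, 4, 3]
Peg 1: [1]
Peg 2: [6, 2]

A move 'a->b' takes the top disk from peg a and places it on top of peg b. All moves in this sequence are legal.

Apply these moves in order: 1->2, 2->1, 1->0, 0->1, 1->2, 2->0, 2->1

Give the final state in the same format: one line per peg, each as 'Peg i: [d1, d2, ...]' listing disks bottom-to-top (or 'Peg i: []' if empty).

Answer: Peg 0: [5, 4, 3, 1]
Peg 1: [2]
Peg 2: [6]

Derivation:
After move 1 (1->2):
Peg 0: [5, 4, 3]
Peg 1: []
Peg 2: [6, 2, 1]

After move 2 (2->1):
Peg 0: [5, 4, 3]
Peg 1: [1]
Peg 2: [6, 2]

After move 3 (1->0):
Peg 0: [5, 4, 3, 1]
Peg 1: []
Peg 2: [6, 2]

After move 4 (0->1):
Peg 0: [5, 4, 3]
Peg 1: [1]
Peg 2: [6, 2]

After move 5 (1->2):
Peg 0: [5, 4, 3]
Peg 1: []
Peg 2: [6, 2, 1]

After move 6 (2->0):
Peg 0: [5, 4, 3, 1]
Peg 1: []
Peg 2: [6, 2]

After move 7 (2->1):
Peg 0: [5, 4, 3, 1]
Peg 1: [2]
Peg 2: [6]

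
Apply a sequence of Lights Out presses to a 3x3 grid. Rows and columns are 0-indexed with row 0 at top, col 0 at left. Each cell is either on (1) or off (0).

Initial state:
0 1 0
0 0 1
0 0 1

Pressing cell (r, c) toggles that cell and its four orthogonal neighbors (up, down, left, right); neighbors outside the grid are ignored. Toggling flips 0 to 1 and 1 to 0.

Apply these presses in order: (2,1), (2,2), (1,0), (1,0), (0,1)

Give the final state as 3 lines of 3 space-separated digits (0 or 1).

After press 1 at (2,1):
0 1 0
0 1 1
1 1 0

After press 2 at (2,2):
0 1 0
0 1 0
1 0 1

After press 3 at (1,0):
1 1 0
1 0 0
0 0 1

After press 4 at (1,0):
0 1 0
0 1 0
1 0 1

After press 5 at (0,1):
1 0 1
0 0 0
1 0 1

Answer: 1 0 1
0 0 0
1 0 1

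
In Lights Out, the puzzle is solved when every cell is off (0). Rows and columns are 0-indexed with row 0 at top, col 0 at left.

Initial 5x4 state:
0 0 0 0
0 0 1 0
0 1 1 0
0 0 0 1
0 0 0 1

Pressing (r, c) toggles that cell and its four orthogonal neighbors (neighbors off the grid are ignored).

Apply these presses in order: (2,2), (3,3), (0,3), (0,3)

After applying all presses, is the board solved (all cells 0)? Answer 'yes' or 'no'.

After press 1 at (2,2):
0 0 0 0
0 0 0 0
0 0 0 1
0 0 1 1
0 0 0 1

After press 2 at (3,3):
0 0 0 0
0 0 0 0
0 0 0 0
0 0 0 0
0 0 0 0

After press 3 at (0,3):
0 0 1 1
0 0 0 1
0 0 0 0
0 0 0 0
0 0 0 0

After press 4 at (0,3):
0 0 0 0
0 0 0 0
0 0 0 0
0 0 0 0
0 0 0 0

Lights still on: 0

Answer: yes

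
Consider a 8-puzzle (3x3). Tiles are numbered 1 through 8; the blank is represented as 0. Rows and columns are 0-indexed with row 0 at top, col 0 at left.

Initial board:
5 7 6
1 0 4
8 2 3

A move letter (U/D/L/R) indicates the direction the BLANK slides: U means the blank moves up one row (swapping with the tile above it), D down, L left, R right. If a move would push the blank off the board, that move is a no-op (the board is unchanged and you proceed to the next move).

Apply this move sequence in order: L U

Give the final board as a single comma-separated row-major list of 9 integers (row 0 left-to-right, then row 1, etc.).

After move 1 (L):
5 7 6
0 1 4
8 2 3

After move 2 (U):
0 7 6
5 1 4
8 2 3

Answer: 0, 7, 6, 5, 1, 4, 8, 2, 3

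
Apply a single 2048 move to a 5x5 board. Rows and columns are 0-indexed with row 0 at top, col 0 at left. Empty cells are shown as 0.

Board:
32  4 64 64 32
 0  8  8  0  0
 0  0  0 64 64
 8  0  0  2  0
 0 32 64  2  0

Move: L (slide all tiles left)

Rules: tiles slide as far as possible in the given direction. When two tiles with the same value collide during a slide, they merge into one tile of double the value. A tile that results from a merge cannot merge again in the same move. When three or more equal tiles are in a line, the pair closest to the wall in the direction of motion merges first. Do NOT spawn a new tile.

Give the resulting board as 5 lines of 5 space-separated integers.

Answer:  32   4 128  32   0
 16   0   0   0   0
128   0   0   0   0
  8   2   0   0   0
 32  64   2   0   0

Derivation:
Slide left:
row 0: [32, 4, 64, 64, 32] -> [32, 4, 128, 32, 0]
row 1: [0, 8, 8, 0, 0] -> [16, 0, 0, 0, 0]
row 2: [0, 0, 0, 64, 64] -> [128, 0, 0, 0, 0]
row 3: [8, 0, 0, 2, 0] -> [8, 2, 0, 0, 0]
row 4: [0, 32, 64, 2, 0] -> [32, 64, 2, 0, 0]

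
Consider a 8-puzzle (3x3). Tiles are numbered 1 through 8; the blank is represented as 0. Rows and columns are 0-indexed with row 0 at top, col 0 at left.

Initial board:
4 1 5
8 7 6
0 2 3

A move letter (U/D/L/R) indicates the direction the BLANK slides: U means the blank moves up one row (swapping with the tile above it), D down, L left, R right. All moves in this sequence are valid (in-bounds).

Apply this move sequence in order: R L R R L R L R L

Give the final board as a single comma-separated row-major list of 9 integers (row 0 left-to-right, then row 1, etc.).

After move 1 (R):
4 1 5
8 7 6
2 0 3

After move 2 (L):
4 1 5
8 7 6
0 2 3

After move 3 (R):
4 1 5
8 7 6
2 0 3

After move 4 (R):
4 1 5
8 7 6
2 3 0

After move 5 (L):
4 1 5
8 7 6
2 0 3

After move 6 (R):
4 1 5
8 7 6
2 3 0

After move 7 (L):
4 1 5
8 7 6
2 0 3

After move 8 (R):
4 1 5
8 7 6
2 3 0

After move 9 (L):
4 1 5
8 7 6
2 0 3

Answer: 4, 1, 5, 8, 7, 6, 2, 0, 3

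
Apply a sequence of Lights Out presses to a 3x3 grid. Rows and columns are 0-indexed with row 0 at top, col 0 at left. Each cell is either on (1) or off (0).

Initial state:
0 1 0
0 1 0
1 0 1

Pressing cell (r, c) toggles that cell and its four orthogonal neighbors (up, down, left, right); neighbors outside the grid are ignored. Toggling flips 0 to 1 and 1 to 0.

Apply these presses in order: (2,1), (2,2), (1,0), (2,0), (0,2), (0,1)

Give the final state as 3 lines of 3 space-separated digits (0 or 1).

After press 1 at (2,1):
0 1 0
0 0 0
0 1 0

After press 2 at (2,2):
0 1 0
0 0 1
0 0 1

After press 3 at (1,0):
1 1 0
1 1 1
1 0 1

After press 4 at (2,0):
1 1 0
0 1 1
0 1 1

After press 5 at (0,2):
1 0 1
0 1 0
0 1 1

After press 6 at (0,1):
0 1 0
0 0 0
0 1 1

Answer: 0 1 0
0 0 0
0 1 1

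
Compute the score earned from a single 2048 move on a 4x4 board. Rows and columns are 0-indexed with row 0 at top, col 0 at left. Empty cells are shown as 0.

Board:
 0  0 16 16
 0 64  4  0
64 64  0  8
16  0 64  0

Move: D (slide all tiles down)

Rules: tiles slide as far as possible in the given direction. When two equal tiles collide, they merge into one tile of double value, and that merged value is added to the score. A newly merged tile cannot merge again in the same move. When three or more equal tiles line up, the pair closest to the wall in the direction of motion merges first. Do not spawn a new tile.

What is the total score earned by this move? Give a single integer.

Answer: 128

Derivation:
Slide down:
col 0: [0, 0, 64, 16] -> [0, 0, 64, 16]  score +0 (running 0)
col 1: [0, 64, 64, 0] -> [0, 0, 0, 128]  score +128 (running 128)
col 2: [16, 4, 0, 64] -> [0, 16, 4, 64]  score +0 (running 128)
col 3: [16, 0, 8, 0] -> [0, 0, 16, 8]  score +0 (running 128)
Board after move:
  0   0   0   0
  0   0  16   0
 64   0   4  16
 16 128  64   8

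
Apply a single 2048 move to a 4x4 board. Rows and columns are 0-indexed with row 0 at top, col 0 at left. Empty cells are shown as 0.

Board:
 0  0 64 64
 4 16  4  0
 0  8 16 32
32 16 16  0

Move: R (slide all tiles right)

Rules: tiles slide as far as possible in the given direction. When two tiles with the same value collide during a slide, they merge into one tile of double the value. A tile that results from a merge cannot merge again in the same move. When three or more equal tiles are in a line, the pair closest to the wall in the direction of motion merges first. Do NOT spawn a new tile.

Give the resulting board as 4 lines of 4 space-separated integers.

Answer:   0   0   0 128
  0   4  16   4
  0   8  16  32
  0   0  32  32

Derivation:
Slide right:
row 0: [0, 0, 64, 64] -> [0, 0, 0, 128]
row 1: [4, 16, 4, 0] -> [0, 4, 16, 4]
row 2: [0, 8, 16, 32] -> [0, 8, 16, 32]
row 3: [32, 16, 16, 0] -> [0, 0, 32, 32]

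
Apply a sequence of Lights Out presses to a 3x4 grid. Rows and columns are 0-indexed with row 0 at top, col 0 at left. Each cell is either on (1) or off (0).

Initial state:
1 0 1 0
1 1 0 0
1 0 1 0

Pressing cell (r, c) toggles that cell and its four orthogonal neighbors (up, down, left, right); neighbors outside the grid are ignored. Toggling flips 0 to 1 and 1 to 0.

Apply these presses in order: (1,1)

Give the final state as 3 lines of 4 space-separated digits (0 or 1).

After press 1 at (1,1):
1 1 1 0
0 0 1 0
1 1 1 0

Answer: 1 1 1 0
0 0 1 0
1 1 1 0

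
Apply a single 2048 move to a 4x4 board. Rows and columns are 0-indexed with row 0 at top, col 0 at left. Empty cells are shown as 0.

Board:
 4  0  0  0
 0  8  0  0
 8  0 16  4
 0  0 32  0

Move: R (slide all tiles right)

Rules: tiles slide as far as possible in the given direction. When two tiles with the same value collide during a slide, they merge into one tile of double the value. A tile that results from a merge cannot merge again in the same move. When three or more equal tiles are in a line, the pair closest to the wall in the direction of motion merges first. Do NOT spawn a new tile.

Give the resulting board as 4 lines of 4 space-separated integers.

Answer:  0  0  0  4
 0  0  0  8
 0  8 16  4
 0  0  0 32

Derivation:
Slide right:
row 0: [4, 0, 0, 0] -> [0, 0, 0, 4]
row 1: [0, 8, 0, 0] -> [0, 0, 0, 8]
row 2: [8, 0, 16, 4] -> [0, 8, 16, 4]
row 3: [0, 0, 32, 0] -> [0, 0, 0, 32]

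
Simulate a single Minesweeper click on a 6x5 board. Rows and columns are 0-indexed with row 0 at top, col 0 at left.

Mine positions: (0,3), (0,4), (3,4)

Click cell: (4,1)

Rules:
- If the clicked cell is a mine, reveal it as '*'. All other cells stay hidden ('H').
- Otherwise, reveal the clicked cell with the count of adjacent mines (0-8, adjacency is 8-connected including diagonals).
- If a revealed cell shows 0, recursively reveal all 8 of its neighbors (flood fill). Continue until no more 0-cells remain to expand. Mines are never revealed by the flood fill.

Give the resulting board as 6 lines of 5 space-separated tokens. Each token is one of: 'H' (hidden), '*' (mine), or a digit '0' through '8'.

0 0 1 H H
0 0 1 2 H
0 0 0 1 H
0 0 0 1 H
0 0 0 1 1
0 0 0 0 0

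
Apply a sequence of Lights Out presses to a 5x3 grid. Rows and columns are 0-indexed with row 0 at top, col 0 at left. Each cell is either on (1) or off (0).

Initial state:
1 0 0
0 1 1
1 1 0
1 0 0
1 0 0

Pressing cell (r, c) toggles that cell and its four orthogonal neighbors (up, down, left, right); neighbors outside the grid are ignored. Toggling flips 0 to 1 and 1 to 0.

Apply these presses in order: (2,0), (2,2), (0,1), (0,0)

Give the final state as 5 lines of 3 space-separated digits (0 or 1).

Answer: 1 0 1
0 0 0
0 1 1
0 0 1
1 0 0

Derivation:
After press 1 at (2,0):
1 0 0
1 1 1
0 0 0
0 0 0
1 0 0

After press 2 at (2,2):
1 0 0
1 1 0
0 1 1
0 0 1
1 0 0

After press 3 at (0,1):
0 1 1
1 0 0
0 1 1
0 0 1
1 0 0

After press 4 at (0,0):
1 0 1
0 0 0
0 1 1
0 0 1
1 0 0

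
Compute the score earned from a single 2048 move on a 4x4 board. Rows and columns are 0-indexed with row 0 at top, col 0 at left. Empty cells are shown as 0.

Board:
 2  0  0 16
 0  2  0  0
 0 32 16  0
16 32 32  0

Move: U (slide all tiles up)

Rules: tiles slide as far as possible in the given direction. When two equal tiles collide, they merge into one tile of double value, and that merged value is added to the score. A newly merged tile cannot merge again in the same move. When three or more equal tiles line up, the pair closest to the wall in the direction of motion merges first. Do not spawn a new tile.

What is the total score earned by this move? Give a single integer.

Slide up:
col 0: [2, 0, 0, 16] -> [2, 16, 0, 0]  score +0 (running 0)
col 1: [0, 2, 32, 32] -> [2, 64, 0, 0]  score +64 (running 64)
col 2: [0, 0, 16, 32] -> [16, 32, 0, 0]  score +0 (running 64)
col 3: [16, 0, 0, 0] -> [16, 0, 0, 0]  score +0 (running 64)
Board after move:
 2  2 16 16
16 64 32  0
 0  0  0  0
 0  0  0  0

Answer: 64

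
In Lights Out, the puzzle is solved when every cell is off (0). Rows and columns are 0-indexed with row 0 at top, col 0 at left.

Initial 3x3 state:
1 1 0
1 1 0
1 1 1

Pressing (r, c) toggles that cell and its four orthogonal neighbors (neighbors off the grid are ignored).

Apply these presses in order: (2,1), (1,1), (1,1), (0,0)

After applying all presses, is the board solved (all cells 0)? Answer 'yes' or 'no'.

After press 1 at (2,1):
1 1 0
1 0 0
0 0 0

After press 2 at (1,1):
1 0 0
0 1 1
0 1 0

After press 3 at (1,1):
1 1 0
1 0 0
0 0 0

After press 4 at (0,0):
0 0 0
0 0 0
0 0 0

Lights still on: 0

Answer: yes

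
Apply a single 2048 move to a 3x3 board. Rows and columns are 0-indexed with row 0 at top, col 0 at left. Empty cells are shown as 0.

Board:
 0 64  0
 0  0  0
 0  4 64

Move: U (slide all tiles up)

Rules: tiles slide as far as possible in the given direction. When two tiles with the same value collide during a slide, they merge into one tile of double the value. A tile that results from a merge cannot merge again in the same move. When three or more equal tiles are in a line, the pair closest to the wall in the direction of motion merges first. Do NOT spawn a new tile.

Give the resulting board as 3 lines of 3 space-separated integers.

Slide up:
col 0: [0, 0, 0] -> [0, 0, 0]
col 1: [64, 0, 4] -> [64, 4, 0]
col 2: [0, 0, 64] -> [64, 0, 0]

Answer:  0 64 64
 0  4  0
 0  0  0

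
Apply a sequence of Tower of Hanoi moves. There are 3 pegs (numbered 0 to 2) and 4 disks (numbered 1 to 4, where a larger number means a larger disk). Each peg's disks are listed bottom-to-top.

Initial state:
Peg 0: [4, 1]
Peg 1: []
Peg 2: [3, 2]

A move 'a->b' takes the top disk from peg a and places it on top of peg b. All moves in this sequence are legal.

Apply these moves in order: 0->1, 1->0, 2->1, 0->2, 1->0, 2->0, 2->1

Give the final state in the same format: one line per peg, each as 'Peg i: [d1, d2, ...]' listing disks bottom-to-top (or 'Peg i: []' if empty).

After move 1 (0->1):
Peg 0: [4]
Peg 1: [1]
Peg 2: [3, 2]

After move 2 (1->0):
Peg 0: [4, 1]
Peg 1: []
Peg 2: [3, 2]

After move 3 (2->1):
Peg 0: [4, 1]
Peg 1: [2]
Peg 2: [3]

After move 4 (0->2):
Peg 0: [4]
Peg 1: [2]
Peg 2: [3, 1]

After move 5 (1->0):
Peg 0: [4, 2]
Peg 1: []
Peg 2: [3, 1]

After move 6 (2->0):
Peg 0: [4, 2, 1]
Peg 1: []
Peg 2: [3]

After move 7 (2->1):
Peg 0: [4, 2, 1]
Peg 1: [3]
Peg 2: []

Answer: Peg 0: [4, 2, 1]
Peg 1: [3]
Peg 2: []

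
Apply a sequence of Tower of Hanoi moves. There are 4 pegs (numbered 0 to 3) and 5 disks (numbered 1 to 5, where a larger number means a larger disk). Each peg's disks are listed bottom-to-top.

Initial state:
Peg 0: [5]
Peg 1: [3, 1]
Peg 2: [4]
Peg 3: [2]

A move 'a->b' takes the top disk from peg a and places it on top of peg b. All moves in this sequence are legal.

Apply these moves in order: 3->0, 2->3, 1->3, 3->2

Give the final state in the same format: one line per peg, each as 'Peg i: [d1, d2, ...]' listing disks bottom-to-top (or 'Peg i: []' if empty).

After move 1 (3->0):
Peg 0: [5, 2]
Peg 1: [3, 1]
Peg 2: [4]
Peg 3: []

After move 2 (2->3):
Peg 0: [5, 2]
Peg 1: [3, 1]
Peg 2: []
Peg 3: [4]

After move 3 (1->3):
Peg 0: [5, 2]
Peg 1: [3]
Peg 2: []
Peg 3: [4, 1]

After move 4 (3->2):
Peg 0: [5, 2]
Peg 1: [3]
Peg 2: [1]
Peg 3: [4]

Answer: Peg 0: [5, 2]
Peg 1: [3]
Peg 2: [1]
Peg 3: [4]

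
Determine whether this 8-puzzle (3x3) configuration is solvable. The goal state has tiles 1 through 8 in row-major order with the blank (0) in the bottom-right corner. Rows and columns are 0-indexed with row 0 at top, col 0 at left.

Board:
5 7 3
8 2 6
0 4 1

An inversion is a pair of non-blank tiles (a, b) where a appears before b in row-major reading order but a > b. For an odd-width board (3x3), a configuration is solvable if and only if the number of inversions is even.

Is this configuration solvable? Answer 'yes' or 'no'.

Answer: no

Derivation:
Inversions (pairs i<j in row-major order where tile[i] > tile[j] > 0): 19
19 is odd, so the puzzle is not solvable.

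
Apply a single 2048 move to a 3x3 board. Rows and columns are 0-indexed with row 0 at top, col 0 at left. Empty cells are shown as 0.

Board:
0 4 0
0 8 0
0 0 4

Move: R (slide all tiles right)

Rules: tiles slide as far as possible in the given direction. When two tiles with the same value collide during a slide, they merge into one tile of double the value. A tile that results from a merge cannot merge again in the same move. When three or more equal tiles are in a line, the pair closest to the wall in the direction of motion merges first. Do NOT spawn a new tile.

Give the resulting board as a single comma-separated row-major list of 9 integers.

Answer: 0, 0, 4, 0, 0, 8, 0, 0, 4

Derivation:
Slide right:
row 0: [0, 4, 0] -> [0, 0, 4]
row 1: [0, 8, 0] -> [0, 0, 8]
row 2: [0, 0, 4] -> [0, 0, 4]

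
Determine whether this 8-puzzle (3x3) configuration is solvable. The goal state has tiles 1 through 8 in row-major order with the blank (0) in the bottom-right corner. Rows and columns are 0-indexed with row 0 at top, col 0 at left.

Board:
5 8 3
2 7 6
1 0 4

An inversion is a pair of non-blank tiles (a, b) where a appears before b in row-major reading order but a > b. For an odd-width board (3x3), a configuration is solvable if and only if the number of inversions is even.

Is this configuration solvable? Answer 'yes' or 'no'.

Inversions (pairs i<j in row-major order where tile[i] > tile[j] > 0): 18
18 is even, so the puzzle is solvable.

Answer: yes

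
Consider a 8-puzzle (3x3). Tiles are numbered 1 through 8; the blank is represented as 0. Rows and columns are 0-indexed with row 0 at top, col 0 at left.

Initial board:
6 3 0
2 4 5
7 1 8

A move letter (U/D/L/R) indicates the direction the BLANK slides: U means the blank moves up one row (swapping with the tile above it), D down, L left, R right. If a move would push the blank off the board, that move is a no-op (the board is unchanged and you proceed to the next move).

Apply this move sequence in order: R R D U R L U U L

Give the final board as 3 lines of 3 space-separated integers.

After move 1 (R):
6 3 0
2 4 5
7 1 8

After move 2 (R):
6 3 0
2 4 5
7 1 8

After move 3 (D):
6 3 5
2 4 0
7 1 8

After move 4 (U):
6 3 0
2 4 5
7 1 8

After move 5 (R):
6 3 0
2 4 5
7 1 8

After move 6 (L):
6 0 3
2 4 5
7 1 8

After move 7 (U):
6 0 3
2 4 5
7 1 8

After move 8 (U):
6 0 3
2 4 5
7 1 8

After move 9 (L):
0 6 3
2 4 5
7 1 8

Answer: 0 6 3
2 4 5
7 1 8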